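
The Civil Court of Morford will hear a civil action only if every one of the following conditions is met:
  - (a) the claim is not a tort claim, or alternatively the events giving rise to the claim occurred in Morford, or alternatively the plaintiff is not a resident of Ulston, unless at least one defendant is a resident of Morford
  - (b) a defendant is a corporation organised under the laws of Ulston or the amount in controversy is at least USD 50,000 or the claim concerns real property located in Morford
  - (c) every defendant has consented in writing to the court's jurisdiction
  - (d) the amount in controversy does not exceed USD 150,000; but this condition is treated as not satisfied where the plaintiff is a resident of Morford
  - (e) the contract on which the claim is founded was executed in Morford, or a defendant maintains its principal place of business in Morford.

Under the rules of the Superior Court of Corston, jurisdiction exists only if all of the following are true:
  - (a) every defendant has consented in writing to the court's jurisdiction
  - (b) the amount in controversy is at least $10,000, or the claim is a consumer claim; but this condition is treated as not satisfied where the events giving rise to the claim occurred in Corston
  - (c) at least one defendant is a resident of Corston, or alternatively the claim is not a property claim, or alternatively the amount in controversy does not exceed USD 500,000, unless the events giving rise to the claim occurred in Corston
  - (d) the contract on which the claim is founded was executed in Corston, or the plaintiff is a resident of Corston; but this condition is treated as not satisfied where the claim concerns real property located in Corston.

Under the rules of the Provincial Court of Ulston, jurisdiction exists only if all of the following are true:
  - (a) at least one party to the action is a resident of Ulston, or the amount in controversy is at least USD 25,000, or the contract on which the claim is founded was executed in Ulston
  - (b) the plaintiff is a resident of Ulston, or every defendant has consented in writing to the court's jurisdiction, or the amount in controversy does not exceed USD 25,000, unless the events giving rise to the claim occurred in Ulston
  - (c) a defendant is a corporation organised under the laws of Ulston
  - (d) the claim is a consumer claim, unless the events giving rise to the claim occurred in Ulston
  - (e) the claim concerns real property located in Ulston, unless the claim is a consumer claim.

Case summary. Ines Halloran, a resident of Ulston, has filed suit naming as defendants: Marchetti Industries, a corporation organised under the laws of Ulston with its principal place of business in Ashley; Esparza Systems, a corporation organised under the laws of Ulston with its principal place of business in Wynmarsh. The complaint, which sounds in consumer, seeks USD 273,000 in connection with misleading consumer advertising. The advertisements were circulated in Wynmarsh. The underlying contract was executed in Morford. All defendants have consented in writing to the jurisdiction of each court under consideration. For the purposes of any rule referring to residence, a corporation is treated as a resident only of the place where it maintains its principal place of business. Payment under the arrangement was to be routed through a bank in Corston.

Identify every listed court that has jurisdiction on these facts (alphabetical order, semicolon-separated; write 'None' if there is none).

The Civil Court of Morford:
  (a) The claim is a consumer claim, not a tort claim, so one alternative holds. Condition met.
  (b) Marchetti Industries is organised under the laws of Ulston, so one alternative holds. Met.
  (c) Every defendant has filed written consent. Satisfied.
  (d) The amount in controversy is $273,000, above the USD 150,000 ceiling. Not satisfied.
  (e) The contract was executed in Morford, so one alternative holds. Condition met.
  → At least one condition fails; no jurisdiction.
The Superior Court of Corston:
  (a) Every defendant has filed written consent. Satisfied.
  (b) The amount in controversy is 273,000 dollars, which meets the USD 10,000 floor, so this disjunct is met. The exception is not triggered, since the operative events occurred in Wynmarsh, not Corston. Satisfied.
  (c) The claim is a consumer claim, not a property claim, which satisfies one of the alternatives. Satisfied.
  (d) The contract was executed in Morford, not Corston; the plaintiff resides in Ulston, not Corston — every alternative fails. Condition not met.
  → No jurisdiction.
The Provincial Court of Ulston:
  (a) Ines Halloran resides in Ulston, which satisfies one of the alternatives. Met.
  (b) The plaintiff resides in Ulston — that alternative is enough. Satisfied.
  (c) Marchetti Industries is organised under the laws of Ulston. Condition met.
  (d) The claim is a consumer claim. Satisfied.
  (e) The claim does not concern real property. However, the claim is a consumer claim, so the 'unless' proviso supplies this condition. Met.
  → The court has jurisdiction.

the Provincial Court of Ulston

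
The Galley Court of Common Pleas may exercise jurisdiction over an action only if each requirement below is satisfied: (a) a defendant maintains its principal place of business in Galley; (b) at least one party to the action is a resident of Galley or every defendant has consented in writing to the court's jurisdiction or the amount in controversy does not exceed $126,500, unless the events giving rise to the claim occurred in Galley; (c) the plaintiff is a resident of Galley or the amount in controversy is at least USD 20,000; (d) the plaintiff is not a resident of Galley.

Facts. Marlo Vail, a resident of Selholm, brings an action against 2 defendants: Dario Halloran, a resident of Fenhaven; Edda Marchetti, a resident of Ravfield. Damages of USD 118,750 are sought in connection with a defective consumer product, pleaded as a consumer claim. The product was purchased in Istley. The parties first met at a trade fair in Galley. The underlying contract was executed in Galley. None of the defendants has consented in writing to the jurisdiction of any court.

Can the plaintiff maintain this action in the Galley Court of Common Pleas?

The Galley Court of Common Pleas:
  (a) No defendant is a corporation. Fails.
  (b) The amount in controversy is $118,750, within the USD 126,500 ceiling — that alternative is enough. Condition met.
  (c) The amount in controversy is USD 118,750, which meets the USD 20,000 floor, which satisfies one of the alternatives. Satisfied.
  (d) The plaintiff resides in Selholm, which is not Galley. Condition met.
  → The court lacks jurisdiction.

No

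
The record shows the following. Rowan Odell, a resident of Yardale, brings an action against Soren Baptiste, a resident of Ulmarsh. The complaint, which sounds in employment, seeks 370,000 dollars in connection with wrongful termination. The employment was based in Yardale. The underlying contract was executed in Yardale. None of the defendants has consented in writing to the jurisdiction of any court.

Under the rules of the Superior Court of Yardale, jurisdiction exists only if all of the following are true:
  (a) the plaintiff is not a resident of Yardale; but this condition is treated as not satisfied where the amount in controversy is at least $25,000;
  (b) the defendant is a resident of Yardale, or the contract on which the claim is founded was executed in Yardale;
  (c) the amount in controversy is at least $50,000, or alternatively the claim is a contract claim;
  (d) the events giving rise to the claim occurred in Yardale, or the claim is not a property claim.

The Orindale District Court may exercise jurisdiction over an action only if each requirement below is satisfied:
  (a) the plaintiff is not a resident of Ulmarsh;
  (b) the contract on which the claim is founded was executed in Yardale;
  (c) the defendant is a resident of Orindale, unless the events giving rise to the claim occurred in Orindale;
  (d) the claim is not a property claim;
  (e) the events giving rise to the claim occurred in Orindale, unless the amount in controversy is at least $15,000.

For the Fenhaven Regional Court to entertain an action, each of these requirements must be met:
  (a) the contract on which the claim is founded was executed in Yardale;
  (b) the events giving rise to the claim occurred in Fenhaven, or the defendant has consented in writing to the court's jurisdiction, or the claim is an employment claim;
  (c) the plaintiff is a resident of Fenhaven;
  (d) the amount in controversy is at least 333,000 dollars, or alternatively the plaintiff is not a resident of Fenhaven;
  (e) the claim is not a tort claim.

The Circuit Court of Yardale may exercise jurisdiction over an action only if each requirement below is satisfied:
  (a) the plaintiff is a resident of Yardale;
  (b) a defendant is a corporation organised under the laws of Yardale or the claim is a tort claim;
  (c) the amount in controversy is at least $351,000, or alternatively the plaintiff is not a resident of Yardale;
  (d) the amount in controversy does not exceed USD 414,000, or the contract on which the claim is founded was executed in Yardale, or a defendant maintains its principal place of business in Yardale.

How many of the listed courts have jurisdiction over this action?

The Superior Court of Yardale:
  (a) The plaintiff resides in Yardale. Condition not met.
  (b) The contract was executed in Yardale, so one alternative holds. Met.
  (c) The amount in controversy is $370,000, which meets the USD 50,000 floor, so one alternative holds. Satisfied.
  (d) The operative events occurred in Yardale, so one alternative holds. Satisfied.
  → At least one condition fails; no jurisdiction.
The Orindale District Court:
  (a) The plaintiff resides in Yardale, which is not Ulmarsh. Condition met.
  (b) The contract was executed in Yardale. Condition met.
  (c) The defendant resides in Ulmarsh, not Orindale. Nor does the 'unless' clause help: the operative events occurred in Yardale, not Orindale. Not met.
  (d) The claim is an employment claim, not a property claim. Met.
  (e) The operative events occurred in Yardale, not Orindale. The proviso rescues it, though: the amount in controversy is $370,000, which meets the 15,000 dollars floor. Met.
  → At least one condition fails; no jurisdiction.
The Fenhaven Regional Court:
  (a) The contract was executed in Yardale. Met.
  (b) The claim is an employment claim, so one alternative holds. Met.
  (c) The plaintiff resides in Yardale, not Fenhaven. Fails.
  (d) The amount in controversy is USD 370,000, which meets the $333,000 floor, so one alternative holds. Met.
  (e) The claim is an employment claim, not a tort claim. Met.
  → Not every requirement is met — no jurisdiction.
The Circuit Court of Yardale:
  (a) The plaintiff resides in Yardale. Condition met.
  (b) No defendant is a corporation; the claim is an employment claim, not a tort claim — no alternative holds. Not satisfied.
  (c) The amount in controversy is 370,000 dollars, which meets the 351,000 dollars floor, which satisfies one of the alternatives. Satisfied.
  (d) The amount in controversy is USD 370,000, within the USD 414,000 ceiling, so one alternative holds. Satisfied.
  → The court lacks jurisdiction.
No court satisfies all of its conditions.

0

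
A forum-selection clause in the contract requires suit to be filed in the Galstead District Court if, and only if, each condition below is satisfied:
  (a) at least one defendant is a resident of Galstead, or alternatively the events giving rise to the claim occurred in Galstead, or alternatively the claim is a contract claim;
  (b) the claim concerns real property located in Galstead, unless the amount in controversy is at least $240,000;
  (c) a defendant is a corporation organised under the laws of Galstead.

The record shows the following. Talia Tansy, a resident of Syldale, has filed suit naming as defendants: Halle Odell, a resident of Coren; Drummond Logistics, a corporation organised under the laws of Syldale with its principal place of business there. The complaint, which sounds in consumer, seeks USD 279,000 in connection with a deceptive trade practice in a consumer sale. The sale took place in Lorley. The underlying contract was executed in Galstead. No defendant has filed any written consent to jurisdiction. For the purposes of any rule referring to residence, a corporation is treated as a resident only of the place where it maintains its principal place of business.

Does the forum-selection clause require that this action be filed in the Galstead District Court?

No

The Galstead District Court:
  (a) No defendant resides in Galstead (they reside in Coren, Syldale); the operative events occurred in Lorley, not Galstead; the claim is a consumer claim, not a contract claim — every alternative fails. Fails.
  (b) The claim does not concern real property. However, the amount in controversy is 279,000 dollars, which meets the USD 240,000 floor, so the 'unless' proviso supplies this condition. Satisfied.
  (c) The corporate defendant(s) are organised in Syldale, not Galstead. Not met.
  → The clause does not apply.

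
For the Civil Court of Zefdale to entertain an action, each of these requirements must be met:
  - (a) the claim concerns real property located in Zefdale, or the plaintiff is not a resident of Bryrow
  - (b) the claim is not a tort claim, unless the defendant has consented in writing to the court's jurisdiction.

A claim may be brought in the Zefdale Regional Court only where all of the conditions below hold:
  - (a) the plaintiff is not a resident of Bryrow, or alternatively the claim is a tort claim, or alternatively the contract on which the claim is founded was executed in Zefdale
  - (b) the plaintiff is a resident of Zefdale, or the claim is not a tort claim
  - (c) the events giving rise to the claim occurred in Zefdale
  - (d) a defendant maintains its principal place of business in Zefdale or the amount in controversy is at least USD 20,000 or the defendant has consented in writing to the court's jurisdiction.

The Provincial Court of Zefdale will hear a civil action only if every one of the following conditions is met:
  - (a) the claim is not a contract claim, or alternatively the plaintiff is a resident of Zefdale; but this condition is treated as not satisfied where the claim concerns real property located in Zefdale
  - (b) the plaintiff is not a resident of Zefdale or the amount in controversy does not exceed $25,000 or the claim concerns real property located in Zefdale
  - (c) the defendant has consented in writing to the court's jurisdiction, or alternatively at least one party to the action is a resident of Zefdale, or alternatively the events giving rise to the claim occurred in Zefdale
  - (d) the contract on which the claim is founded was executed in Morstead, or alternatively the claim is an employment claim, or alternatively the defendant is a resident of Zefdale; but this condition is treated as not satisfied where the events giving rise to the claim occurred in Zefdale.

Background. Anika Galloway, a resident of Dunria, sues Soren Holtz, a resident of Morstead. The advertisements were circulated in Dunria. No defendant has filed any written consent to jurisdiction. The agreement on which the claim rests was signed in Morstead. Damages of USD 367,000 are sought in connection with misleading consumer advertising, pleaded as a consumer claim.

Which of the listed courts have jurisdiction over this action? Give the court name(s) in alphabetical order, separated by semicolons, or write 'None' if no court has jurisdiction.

the Civil Court of Zefdale

The Civil Court of Zefdale:
  (a) The plaintiff resides in Dunria, which is not Bryrow, so one alternative holds. Satisfied.
  (b) The claim is a consumer claim, not a tort claim. Met.
  → All conditions met; jurisdiction exists.
The Zefdale Regional Court:
  (a) The plaintiff resides in Dunria, which is not Bryrow, so this disjunct is met. Condition met.
  (b) The claim is a consumer claim, not a tort claim, so one alternative holds. Satisfied.
  (c) The operative events occurred in Dunria, not Zefdale. Fails.
  (d) The amount in controversy is $367,000, which meets the 20,000 dollars floor, so one alternative holds. Satisfied.
  → At least one condition fails; no jurisdiction.
The Provincial Court of Zefdale:
  (a) The claim is a consumer claim, not a contract claim, which satisfies one of the alternatives. The exception is not triggered, since the claim does not concern real property. Condition met.
  (b) The plaintiff resides in Dunria, which is not Zefdale, which satisfies one of the alternatives. Satisfied.
  (c) No such written consent has been filed; no party resides in Zefdale; the operative events occurred in Dunria, not Zefdale — no alternative holds. Not met.
  (d) The contract was executed in Morstead, so one alternative holds. And the carve-out is inapplicable — the operative events occurred in Dunria, not Zefdale. Satisfied.
  → The court lacks jurisdiction.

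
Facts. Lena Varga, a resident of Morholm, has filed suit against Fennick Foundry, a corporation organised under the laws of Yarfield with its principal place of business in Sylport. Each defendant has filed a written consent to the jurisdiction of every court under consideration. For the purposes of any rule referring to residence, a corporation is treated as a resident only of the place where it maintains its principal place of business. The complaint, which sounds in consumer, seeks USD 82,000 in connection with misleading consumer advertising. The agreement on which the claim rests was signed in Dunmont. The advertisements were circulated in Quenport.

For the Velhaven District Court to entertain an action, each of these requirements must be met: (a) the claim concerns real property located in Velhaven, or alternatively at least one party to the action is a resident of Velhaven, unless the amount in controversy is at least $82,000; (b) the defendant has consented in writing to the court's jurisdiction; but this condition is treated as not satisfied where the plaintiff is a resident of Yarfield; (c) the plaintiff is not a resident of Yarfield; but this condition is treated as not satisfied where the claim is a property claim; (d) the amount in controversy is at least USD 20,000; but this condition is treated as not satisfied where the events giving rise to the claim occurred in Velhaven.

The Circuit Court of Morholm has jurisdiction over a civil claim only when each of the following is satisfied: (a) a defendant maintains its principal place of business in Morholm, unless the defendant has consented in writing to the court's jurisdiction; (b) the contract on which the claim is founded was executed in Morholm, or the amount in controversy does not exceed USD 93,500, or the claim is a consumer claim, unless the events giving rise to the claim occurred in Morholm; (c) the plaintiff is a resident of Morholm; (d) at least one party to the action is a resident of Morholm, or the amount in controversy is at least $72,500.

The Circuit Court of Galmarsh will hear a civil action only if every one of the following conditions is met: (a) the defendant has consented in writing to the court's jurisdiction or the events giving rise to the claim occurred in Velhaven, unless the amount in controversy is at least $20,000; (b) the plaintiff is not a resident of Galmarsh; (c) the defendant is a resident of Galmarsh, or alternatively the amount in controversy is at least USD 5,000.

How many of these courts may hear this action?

The Velhaven District Court:
  (a) The claim does not concern real property; no party resides in Velhaven — no alternative holds. However, the amount in controversy is $82,000, which meets the USD 82,000 floor, so the 'unless' proviso supplies this condition. Condition met.
  (b) Every defendant has filed written consent. The exception is not triggered, since the plaintiff resides in Morholm, not Yarfield. Met.
  (c) The plaintiff resides in Morholm, which is not Yarfield. The carve-out does not apply: the claim is a consumer claim, not a property claim. Condition met.
  (d) The amount in controversy is $82,000, which meets the USD 20,000 floor. The exception is not triggered, since the operative events occurred in Quenport, not Velhaven. Condition met.
  → Every requirement is satisfied — jurisdiction.
The Circuit Court of Morholm:
  (a) The corporate defendant(s) have their principal place of business in Sylport, not Morholm. However, every defendant has filed written consent, so the 'unless' proviso supplies this condition. Condition met.
  (b) The amount in controversy is USD 82,000, within the 93,500 dollars ceiling — that alternative is enough. Satisfied.
  (c) The plaintiff resides in Morholm. Met.
  (d) Lena Varga resides in Morholm, so this disjunct is met. Satisfied.
  → All conditions met; jurisdiction exists.
The Circuit Court of Galmarsh:
  (a) Every defendant has filed written consent, so one alternative holds. Met.
  (b) The plaintiff resides in Morholm, which is not Galmarsh. Condition met.
  (c) The amount in controversy is USD 82,000, which meets the USD 5,000 floor, so this disjunct is met. Satisfied.
  → The court has jurisdiction.
Courts with jurisdiction: the Velhaven District Court, the Circuit Court of Morholm, the Circuit Court of Galmarsh — 3 in total.

3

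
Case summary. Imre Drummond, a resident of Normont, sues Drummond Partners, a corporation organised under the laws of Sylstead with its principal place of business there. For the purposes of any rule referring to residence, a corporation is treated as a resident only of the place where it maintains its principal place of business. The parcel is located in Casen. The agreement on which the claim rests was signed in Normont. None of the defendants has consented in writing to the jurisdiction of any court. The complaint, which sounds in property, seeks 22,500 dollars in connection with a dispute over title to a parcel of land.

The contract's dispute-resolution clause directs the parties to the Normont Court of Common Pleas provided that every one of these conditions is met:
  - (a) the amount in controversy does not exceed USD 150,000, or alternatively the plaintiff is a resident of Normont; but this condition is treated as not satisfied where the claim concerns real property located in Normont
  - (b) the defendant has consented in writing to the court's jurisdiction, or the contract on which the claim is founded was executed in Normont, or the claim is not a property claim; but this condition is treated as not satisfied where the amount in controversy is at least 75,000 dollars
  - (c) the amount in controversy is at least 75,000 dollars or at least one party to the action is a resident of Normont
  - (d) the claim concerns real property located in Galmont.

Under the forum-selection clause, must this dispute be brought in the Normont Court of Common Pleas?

No

The Normont Court of Common Pleas:
  (a) The amount in controversy is USD 22,500, within the $150,000 ceiling, so one alternative holds. The exception is not triggered, since the property lies in Casen, not Normont. Met.
  (b) The contract was executed in Normont, so this disjunct is met. The carve-out does not apply: the amount in controversy is 22,500 dollars, below the $75,000 floor. Satisfied.
  (c) Imre Drummond resides in Normont — that alternative is enough. Condition met.
  (d) The property lies in Casen, not Galmont. Not satisfied.
  → The clause does not apply.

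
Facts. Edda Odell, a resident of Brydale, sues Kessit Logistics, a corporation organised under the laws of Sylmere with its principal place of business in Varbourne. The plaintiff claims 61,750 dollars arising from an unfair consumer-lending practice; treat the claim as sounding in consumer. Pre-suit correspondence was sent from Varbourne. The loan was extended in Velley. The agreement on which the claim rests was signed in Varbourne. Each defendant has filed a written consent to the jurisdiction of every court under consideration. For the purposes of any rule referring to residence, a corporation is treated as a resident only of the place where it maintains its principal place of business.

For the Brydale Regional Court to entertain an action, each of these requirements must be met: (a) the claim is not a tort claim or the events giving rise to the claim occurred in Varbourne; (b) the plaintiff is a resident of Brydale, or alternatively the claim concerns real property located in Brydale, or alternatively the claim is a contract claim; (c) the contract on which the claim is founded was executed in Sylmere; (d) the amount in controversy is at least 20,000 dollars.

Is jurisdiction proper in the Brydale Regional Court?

No

The Brydale Regional Court:
  (a) The claim is a consumer claim, not a tort claim, which satisfies one of the alternatives. Satisfied.
  (b) The plaintiff resides in Brydale, so one alternative holds. Condition met.
  (c) The contract was executed in Varbourne, not Sylmere. Condition not met.
  (d) The amount in controversy is $61,750, which meets the 20,000 dollars floor. Condition met.
  → The court lacks jurisdiction.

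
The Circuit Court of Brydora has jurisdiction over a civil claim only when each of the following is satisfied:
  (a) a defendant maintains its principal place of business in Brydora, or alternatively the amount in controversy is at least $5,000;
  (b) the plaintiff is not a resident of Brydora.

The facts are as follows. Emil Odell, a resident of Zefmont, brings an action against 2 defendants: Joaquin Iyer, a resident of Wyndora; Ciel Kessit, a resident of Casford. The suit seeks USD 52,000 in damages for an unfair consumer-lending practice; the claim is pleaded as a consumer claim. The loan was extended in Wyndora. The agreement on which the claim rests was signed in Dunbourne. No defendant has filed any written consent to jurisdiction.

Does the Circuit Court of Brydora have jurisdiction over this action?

The Circuit Court of Brydora:
  (a) The amount in controversy is $52,000, which meets the 5,000 dollars floor, so one alternative holds. Satisfied.
  (b) The plaintiff resides in Zefmont, which is not Brydora. Condition met.
  → The court has jurisdiction.

Yes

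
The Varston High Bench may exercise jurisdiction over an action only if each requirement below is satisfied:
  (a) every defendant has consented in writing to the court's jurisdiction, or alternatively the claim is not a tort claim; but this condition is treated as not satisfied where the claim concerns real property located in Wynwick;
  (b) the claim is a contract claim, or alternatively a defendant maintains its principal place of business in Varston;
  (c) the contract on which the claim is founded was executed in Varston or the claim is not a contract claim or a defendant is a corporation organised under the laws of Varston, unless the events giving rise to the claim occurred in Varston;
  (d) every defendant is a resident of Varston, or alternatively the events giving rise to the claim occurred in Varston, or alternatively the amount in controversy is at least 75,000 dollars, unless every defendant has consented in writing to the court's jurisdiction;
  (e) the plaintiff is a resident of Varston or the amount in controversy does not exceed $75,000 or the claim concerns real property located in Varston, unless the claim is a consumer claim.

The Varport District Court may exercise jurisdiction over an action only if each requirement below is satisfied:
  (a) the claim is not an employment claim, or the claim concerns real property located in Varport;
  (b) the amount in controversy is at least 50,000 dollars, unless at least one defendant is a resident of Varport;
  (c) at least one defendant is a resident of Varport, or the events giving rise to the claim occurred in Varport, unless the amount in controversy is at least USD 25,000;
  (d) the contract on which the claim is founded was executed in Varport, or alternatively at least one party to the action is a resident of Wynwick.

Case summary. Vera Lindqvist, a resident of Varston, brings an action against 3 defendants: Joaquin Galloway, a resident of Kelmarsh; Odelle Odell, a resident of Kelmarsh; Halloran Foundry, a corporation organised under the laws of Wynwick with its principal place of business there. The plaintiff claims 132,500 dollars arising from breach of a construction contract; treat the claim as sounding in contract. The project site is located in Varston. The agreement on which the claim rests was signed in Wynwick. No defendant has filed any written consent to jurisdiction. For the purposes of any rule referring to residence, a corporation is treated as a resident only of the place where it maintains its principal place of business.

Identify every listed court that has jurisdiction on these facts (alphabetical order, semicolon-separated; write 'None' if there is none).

The Varston High Bench:
  (a) The claim is a contract claim, not a tort claim, which satisfies one of the alternatives. The carve-out does not apply: the claim does not concern real property. Satisfied.
  (b) The claim is a contract claim, so one alternative holds. Satisfied.
  (c) The contract was executed in Wynwick, not Varston; the claim is a contract claim; the corporate defendant(s) are organised in Wynwick, not Varston — every alternative fails. The proviso rescues it, though: the operative events occurred in Varston. Met.
  (d) The operative events occurred in Varston — that alternative is enough. Condition met.
  (e) The plaintiff resides in Varston, which satisfies one of the alternatives. Met.
  → Jurisdiction lies.
The Varport District Court:
  (a) The claim is a contract claim, not an employment claim, so one alternative holds. Met.
  (b) The amount in controversy is $132,500, which meets the $50,000 floor. Condition met.
  (c) No defendant resides in Varport (they reside in Kelmarsh, Kelmarsh, Wynwick); the operative events occurred in Varston, not Varport — no alternative holds. However, the amount in controversy is 132,500 dollars, which meets the USD 25,000 floor, so the 'unless' proviso supplies this condition. Satisfied.
  (d) Halloran Foundry resides in Wynwick, so this disjunct is met. Condition met.
  → Every requirement is satisfied — jurisdiction.

the Varport District Court; the Varston High Bench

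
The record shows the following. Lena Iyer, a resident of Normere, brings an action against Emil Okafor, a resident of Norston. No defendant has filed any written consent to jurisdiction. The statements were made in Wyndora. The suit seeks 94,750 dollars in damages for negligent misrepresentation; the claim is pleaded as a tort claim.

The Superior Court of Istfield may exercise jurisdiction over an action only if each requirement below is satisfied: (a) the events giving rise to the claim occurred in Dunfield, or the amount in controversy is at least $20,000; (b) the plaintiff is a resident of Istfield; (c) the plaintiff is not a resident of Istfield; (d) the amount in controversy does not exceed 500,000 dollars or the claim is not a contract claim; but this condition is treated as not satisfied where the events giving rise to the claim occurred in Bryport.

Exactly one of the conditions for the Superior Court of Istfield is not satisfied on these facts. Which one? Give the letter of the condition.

(b)

The Superior Court of Istfield:
  (a) The amount in controversy is USD 94,750, which meets the USD 20,000 floor, so one alternative holds. Satisfied.
  (b) The plaintiff resides in Normere, not Istfield. Not satisfied.
  (c) The plaintiff resides in Normere, which is not Istfield. Satisfied.
  (d) The amount in controversy is $94,750, within the $500,000 ceiling, so one alternative holds. And the carve-out is inapplicable — the operative events occurred in Wyndora, not Bryport. Condition met.
Only condition (b) fails.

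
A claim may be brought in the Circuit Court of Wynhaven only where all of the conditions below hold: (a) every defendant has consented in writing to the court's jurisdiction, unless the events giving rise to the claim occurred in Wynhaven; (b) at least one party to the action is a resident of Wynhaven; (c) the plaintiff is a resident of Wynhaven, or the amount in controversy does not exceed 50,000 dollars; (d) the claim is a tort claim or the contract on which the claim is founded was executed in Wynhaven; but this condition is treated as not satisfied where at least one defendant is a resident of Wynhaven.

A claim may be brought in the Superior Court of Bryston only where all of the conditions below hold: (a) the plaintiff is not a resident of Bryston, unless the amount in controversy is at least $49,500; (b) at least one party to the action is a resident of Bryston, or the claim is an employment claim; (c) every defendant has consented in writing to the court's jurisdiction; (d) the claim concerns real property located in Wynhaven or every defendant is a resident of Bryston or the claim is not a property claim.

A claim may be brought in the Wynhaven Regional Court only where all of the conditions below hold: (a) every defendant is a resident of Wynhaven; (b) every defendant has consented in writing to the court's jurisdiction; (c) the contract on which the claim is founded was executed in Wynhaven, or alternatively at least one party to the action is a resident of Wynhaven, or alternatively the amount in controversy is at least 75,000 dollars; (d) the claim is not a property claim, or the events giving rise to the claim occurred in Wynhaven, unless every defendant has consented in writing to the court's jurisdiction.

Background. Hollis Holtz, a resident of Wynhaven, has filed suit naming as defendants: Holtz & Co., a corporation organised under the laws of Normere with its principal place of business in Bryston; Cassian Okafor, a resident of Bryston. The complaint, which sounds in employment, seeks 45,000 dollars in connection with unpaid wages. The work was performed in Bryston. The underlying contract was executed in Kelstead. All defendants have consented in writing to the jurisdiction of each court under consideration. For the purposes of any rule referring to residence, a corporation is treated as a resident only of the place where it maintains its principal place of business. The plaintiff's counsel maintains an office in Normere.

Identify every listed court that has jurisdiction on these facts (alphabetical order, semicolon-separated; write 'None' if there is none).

the Superior Court of Bryston

The Circuit Court of Wynhaven:
  (a) Every defendant has filed written consent. Met.
  (b) Hollis Holtz resides in Wynhaven. Satisfied.
  (c) The plaintiff resides in Wynhaven — that alternative is enough. Condition met.
  (d) The claim is an employment claim, not a tort claim; the contract was executed in Kelstead, not Wynhaven — no alternative holds. Fails.
  → No jurisdiction.
The Superior Court of Bryston:
  (a) The plaintiff resides in Wynhaven, which is not Bryston. Condition met.
  (b) Holtz & Co. resides in Bryston — that alternative is enough. Condition met.
  (c) Every defendant has filed written consent. Met.
  (d) The defendants reside as follows — Holtz & Co. in Bryston, Cassian Okafor in Bryston — all in Bryston — that alternative is enough. Met.
  → All conditions met; jurisdiction exists.
The Wynhaven Regional Court:
  (a) The defendants reside as follows — Holtz & Co. in Bryston, Cassian Okafor in Bryston — not all in Wynhaven. Fails.
  (b) Every defendant has filed written consent. Met.
  (c) Hollis Holtz resides in Wynhaven, so this disjunct is met. Satisfied.
  (d) The claim is an employment claim, not a property claim, so one alternative holds. Met.
  → At least one condition fails; no jurisdiction.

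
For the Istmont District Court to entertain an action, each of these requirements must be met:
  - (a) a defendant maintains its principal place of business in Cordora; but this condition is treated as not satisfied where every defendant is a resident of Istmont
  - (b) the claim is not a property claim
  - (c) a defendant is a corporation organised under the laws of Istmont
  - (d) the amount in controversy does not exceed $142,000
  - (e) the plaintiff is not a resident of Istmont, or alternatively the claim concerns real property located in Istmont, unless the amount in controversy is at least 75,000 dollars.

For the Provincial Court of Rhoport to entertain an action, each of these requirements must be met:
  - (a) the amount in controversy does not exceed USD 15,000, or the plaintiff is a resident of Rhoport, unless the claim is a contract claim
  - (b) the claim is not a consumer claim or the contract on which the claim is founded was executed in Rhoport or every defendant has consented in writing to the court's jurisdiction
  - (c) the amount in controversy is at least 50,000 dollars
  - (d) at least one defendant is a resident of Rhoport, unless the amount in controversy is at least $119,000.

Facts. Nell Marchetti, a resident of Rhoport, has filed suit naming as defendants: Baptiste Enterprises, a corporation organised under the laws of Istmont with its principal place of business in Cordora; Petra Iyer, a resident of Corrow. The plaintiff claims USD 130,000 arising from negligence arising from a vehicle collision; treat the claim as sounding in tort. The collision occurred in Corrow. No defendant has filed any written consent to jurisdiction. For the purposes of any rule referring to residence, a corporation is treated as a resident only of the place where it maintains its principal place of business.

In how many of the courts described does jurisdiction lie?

The Istmont District Court:
  (a) Baptiste Enterprises has its principal place of business in Cordora. And the carve-out is inapplicable — the defendants reside as follows — Baptiste Enterprises in Cordora, Petra Iyer in Corrow — not all in Istmont. Met.
  (b) The claim is a tort claim, not a property claim. Condition met.
  (c) Baptiste Enterprises is organised under the laws of Istmont. Satisfied.
  (d) The amount in controversy is 130,000 dollars, within the $142,000 ceiling. Satisfied.
  (e) The plaintiff resides in Rhoport, which is not Istmont — that alternative is enough. Met.
  → Jurisdiction lies.
The Provincial Court of Rhoport:
  (a) The plaintiff resides in Rhoport, which satisfies one of the alternatives. Satisfied.
  (b) The claim is a tort claim, not a consumer claim, so one alternative holds. Met.
  (c) The amount in controversy is 130,000 dollars, which meets the 50,000 dollars floor. Satisfied.
  (d) No defendant resides in Rhoport (they reside in Cordora, Corrow). But the amount in controversy is $130,000, which meets the $119,000 floor, and the 'unless' clause therefore excuses the requirement. Condition met.
  → All conditions met; jurisdiction exists.
Courts with jurisdiction: the Istmont District Court, the Provincial Court of Rhoport — 2 in total.

2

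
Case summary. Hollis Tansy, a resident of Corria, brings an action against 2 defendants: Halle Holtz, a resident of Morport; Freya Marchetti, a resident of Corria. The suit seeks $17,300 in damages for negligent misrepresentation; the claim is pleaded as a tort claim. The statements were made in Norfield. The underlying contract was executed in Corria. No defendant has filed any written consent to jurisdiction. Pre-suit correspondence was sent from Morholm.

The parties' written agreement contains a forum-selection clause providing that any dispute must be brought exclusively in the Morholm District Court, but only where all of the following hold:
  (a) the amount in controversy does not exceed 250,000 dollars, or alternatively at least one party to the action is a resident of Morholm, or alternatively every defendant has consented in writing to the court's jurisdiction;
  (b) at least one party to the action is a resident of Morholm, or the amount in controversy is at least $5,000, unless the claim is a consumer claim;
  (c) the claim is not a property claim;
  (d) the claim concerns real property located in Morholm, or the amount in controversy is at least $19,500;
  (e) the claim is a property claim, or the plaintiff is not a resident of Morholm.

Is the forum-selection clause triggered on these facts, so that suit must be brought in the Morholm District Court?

The Morholm District Court:
  (a) The amount in controversy is $17,300, within the USD 250,000 ceiling, which satisfies one of the alternatives. Met.
  (b) The amount in controversy is $17,300, which meets the $5,000 floor, so one alternative holds. Satisfied.
  (c) The claim is a tort claim, not a property claim. Condition met.
  (d) The claim does not concern real property; the amount in controversy is USD 17,300, below the $19,500 floor — no alternative holds. Fails.
  (e) The plaintiff resides in Corria, which is not Morholm, so this disjunct is met. Met.
  → The clause does not apply.

No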